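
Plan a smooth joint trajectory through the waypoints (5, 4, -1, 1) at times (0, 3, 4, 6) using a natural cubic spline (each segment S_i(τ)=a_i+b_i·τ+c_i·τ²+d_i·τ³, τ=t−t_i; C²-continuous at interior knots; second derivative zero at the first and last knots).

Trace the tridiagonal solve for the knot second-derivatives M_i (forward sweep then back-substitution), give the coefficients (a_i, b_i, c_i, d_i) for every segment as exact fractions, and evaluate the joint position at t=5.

Δ: Δ0=-1/3, Δ1=-5, Δ2=1
row 1: diag=8, rhs=-28; c'=1/8, d'=-7/2
row 2: denom=6−1·1/8=47/8; d'=(36−1·-7/2)/(47/8)=316/47
back: M2=316/47
back: M1=-7/2−1/8·316/47=-204/47
M: M0=0, M1=-204/47, M2=316/47, M3=0
seg 0: a=5, c=M0/2=0, d=(M1−M0)/(6·3)=-34/141, b=Δ0−h0·(2M0+M1)/6=259/141
seg 1: a=4, c=M1/2=-102/47, d=(M2−M1)/(6·1)=260/141, b=Δ1−h1·(2M1+M2)/6=-659/141
seg 2: a=-1, c=M2/2=158/47, d=(M3−M2)/(6·2)=-79/141, b=Δ2−h2·(2M2+M3)/6=-491/141
t_q=5 → seg 2, τ=1; S=-1+-491/141·τ+158/47·τ²+-79/141·τ³=-79/47

  seg 0: a=5 b=259/141 c=0 d=-34/141
  seg 1: a=4 b=-659/141 c=-102/47 d=260/141
  seg 2: a=-1 b=-491/141 c=158/47 d=-79/141
S(5) = -79/47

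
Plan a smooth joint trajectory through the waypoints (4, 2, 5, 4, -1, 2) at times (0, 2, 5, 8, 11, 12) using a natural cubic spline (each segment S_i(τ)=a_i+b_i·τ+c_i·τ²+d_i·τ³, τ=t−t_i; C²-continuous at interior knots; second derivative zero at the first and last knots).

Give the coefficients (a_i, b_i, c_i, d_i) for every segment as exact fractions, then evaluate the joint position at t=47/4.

Δ: Δ0=-1, Δ1=1, Δ2=-1/3, Δ3=-5/3, Δ4=3
row 1: diag=10, rhs=12; c'=3/10, d'=6/5
row 2: denom=12−3·3/10=111/10; d'=(-8−3·6/5)/(111/10)=-116/111
row 3: denom=12−3·10/37=414/37; d'=(-8−3·-116/111)/(414/37)=-10/23
row 4: denom=8−3·37/138=331/46; d'=(28−3·-10/23)/(331/46)=1348/331
back: M4=1348/331
back: M3=-10/23−37/138·1348/331=-1516/993
back: M2=-116/111−10/37·-1516/993=-628/993
back: M1=6/5−3/10·-628/993=460/331
M: M0=0, M1=460/331, M2=-628/993, M3=-1516/993, M4=1348/331, M5=0
seg 0: a=4, c=M0/2=0, d=(M1−M0)/(6·2)=115/993, b=Δ0−h0·(2M0+M1)/6=-1453/993
seg 1: a=2, c=M1/2=230/331, d=(M2−M1)/(6·3)=-1004/8937, b=Δ1−h1·(2M1+M2)/6=-73/993
seg 2: a=5, c=M2/2=-314/993, d=(M3−M2)/(6·3)=-148/2979, b=Δ2−h2·(2M2+M3)/6=1055/993
seg 3: a=4, c=M3/2=-758/993, d=(M4−M3)/(6·3)=2780/8937, b=Δ3−h3·(2M3+M4)/6=-2161/993
seg 4: a=-1, c=M4/2=674/331, d=(M5−M4)/(6·1)=-674/993, b=Δ4−h4·(2M4+M5)/6=1631/993
t_q=47/4 → seg 4, τ=3/4; S=-1+1631/993·τ+674/331·τ²+-674/993·τ³=11555/10592

  seg 0: a=4 b=-1453/993 c=0 d=115/993
  seg 1: a=2 b=-73/993 c=230/331 d=-1004/8937
  seg 2: a=5 b=1055/993 c=-314/993 d=-148/2979
  seg 3: a=4 b=-2161/993 c=-758/993 d=2780/8937
  seg 4: a=-1 b=1631/993 c=674/331 d=-674/993
S(47/4) = 11555/10592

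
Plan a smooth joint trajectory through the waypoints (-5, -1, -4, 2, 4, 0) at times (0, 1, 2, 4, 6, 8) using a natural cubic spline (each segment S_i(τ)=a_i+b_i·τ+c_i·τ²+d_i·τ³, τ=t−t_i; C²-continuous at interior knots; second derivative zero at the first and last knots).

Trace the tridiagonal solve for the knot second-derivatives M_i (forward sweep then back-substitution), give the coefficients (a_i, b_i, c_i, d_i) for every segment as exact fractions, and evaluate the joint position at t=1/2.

  seg 0: a=-5 b=1921/313 c=0 d=-669/313
  seg 1: a=-1 b=-86/313 c=-2007/313 d=1154/313
  seg 2: a=-4 b=-638/313 c=1455/313 d=-1333/1252
  seg 3: a=2 b=1183/313 c=-1089/626 d=219/1252
  seg 4: a=4 b=-338/313 c=-216/313 d=36/313
S(1/2) = -5505/2504

Δ: Δ0=4, Δ1=-3, Δ2=3, Δ3=1, Δ4=-2
row 1: diag=4, rhs=-42; c'=1/4, d'=-21/2
row 2: denom=6−1·1/4=23/4; d'=(36−1·-21/2)/(23/4)=186/23
row 3: denom=8−2·8/23=168/23; d'=(-12−2·186/23)/(168/23)=-27/7
row 4: denom=8−2·23/84=313/42; d'=(-18−2·-27/7)/(313/42)=-432/313
back: M4=-432/313
back: M3=-27/7−23/84·-432/313=-1089/313
back: M2=186/23−8/23·-1089/313=2910/313
back: M1=-21/2−1/4·2910/313=-4014/313
M: M0=0, M1=-4014/313, M2=2910/313, M3=-1089/313, M4=-432/313, M5=0
seg 0: a=-5, c=M0/2=0, d=(M1−M0)/(6·1)=-669/313, b=Δ0−h0·(2M0+M1)/6=1921/313
seg 1: a=-1, c=M1/2=-2007/313, d=(M2−M1)/(6·1)=1154/313, b=Δ1−h1·(2M1+M2)/6=-86/313
seg 2: a=-4, c=M2/2=1455/313, d=(M3−M2)/(6·2)=-1333/1252, b=Δ2−h2·(2M2+M3)/6=-638/313
seg 3: a=2, c=M3/2=-1089/626, d=(M4−M3)/(6·2)=219/1252, b=Δ3−h3·(2M3+M4)/6=1183/313
seg 4: a=4, c=M4/2=-216/313, d=(M5−M4)/(6·2)=36/313, b=Δ4−h4·(2M4+M5)/6=-338/313
t_q=1/2 → seg 0, τ=1/2; S=-5+1921/313·τ+0·τ²+-669/313·τ³=-5505/2504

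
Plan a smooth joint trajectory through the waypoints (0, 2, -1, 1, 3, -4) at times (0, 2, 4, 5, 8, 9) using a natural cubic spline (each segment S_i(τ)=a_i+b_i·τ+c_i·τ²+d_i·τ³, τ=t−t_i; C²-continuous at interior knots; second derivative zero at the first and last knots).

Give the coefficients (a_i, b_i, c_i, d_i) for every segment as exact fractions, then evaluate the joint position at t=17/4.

Δ: Δ0=1, Δ1=-3/2, Δ2=2, Δ3=2/3, Δ4=-7
row 1: diag=8, rhs=-15; c'=1/4, d'=-15/8
row 2: denom=6−2·1/4=11/2; d'=(21−2·-15/8)/(11/2)=9/2
row 3: denom=8−1·2/11=86/11; d'=(-8−1·9/2)/(86/11)=-275/172
row 4: denom=8−3·33/86=589/86; d'=(-46−3·-275/172)/(589/86)=-373/62
back: M4=-373/62
back: M3=-275/172−33/86·-373/62=22/31
back: M2=9/2−2/11·22/31=271/62
back: M1=-15/8−1/4·271/62=-92/31
M: M0=0, M1=-92/31, M2=271/62, M3=22/31, M4=-373/62, M5=0
seg 0: a=0, c=M0/2=0, d=(M1−M0)/(6·2)=-23/93, b=Δ0−h0·(2M0+M1)/6=185/93
seg 1: a=2, c=M1/2=-46/31, d=(M2−M1)/(6·2)=455/744, b=Δ1−h1·(2M1+M2)/6=-91/93
seg 2: a=-1, c=M2/2=271/124, d=(M3−M2)/(6·1)=-227/372, b=Δ2−h2·(2M2+M3)/6=79/186
seg 3: a=1, c=M3/2=11/31, d=(M4−M3)/(6·3)=-139/372, b=Δ3−h3·(2M3+M4)/6=1103/372
seg 4: a=3, c=M4/2=-373/124, d=(M5−M4)/(6·1)=373/372, b=Δ4−h4·(2M4+M5)/6=-929/186
t_q=17/4 → seg 2, τ=1/4; S=-1+79/186·τ+271/124·τ²+-227/372·τ³=-6085/7936

  seg 0: a=0 b=185/93 c=0 d=-23/93
  seg 1: a=2 b=-91/93 c=-46/31 d=455/744
  seg 2: a=-1 b=79/186 c=271/124 d=-227/372
  seg 3: a=1 b=1103/372 c=11/31 d=-139/372
  seg 4: a=3 b=-929/186 c=-373/124 d=373/372
S(17/4) = -6085/7936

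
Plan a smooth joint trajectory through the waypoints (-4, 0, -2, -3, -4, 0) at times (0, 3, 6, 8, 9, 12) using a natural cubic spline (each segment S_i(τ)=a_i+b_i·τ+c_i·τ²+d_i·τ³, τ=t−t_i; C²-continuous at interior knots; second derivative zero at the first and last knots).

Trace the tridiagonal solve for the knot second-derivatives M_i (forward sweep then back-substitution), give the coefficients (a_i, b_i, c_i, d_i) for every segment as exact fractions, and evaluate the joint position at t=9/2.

  seg 0: a=-4 b=2057/1074 c=0 d=-625/9666
  seg 1: a=0 b=91/537 c=-625/1074 d=977/9666
  seg 2: a=-2 b=-637/1074 c=176/537 d=-151/1074
  seg 3: a=-3 b=-347/358 c=-277/537 d=521/1074
  seg 4: a=-4 b=-293/537 c=1009/1074 d=-1009/9666
S(9/2) = -2045/2864

Δ: Δ0=4/3, Δ1=-2/3, Δ2=-1/2, Δ3=-1, Δ4=4/3
row 1: diag=12, rhs=-12; c'=1/4, d'=-1
row 2: denom=10−3·1/4=37/4; d'=(1−3·-1)/(37/4)=16/37
row 3: denom=6−2·8/37=206/37; d'=(-3−2·16/37)/(206/37)=-143/206
row 4: denom=8−1·37/206=1611/206; d'=(14−1·-143/206)/(1611/206)=1009/537
back: M4=1009/537
back: M3=-143/206−37/206·1009/537=-554/537
back: M2=16/37−8/37·-554/537=352/537
back: M1=-1−1/4·352/537=-625/537
M: M0=0, M1=-625/537, M2=352/537, M3=-554/537, M4=1009/537, M5=0
seg 0: a=-4, c=M0/2=0, d=(M1−M0)/(6·3)=-625/9666, b=Δ0−h0·(2M0+M1)/6=2057/1074
seg 1: a=0, c=M1/2=-625/1074, d=(M2−M1)/(6·3)=977/9666, b=Δ1−h1·(2M1+M2)/6=91/537
seg 2: a=-2, c=M2/2=176/537, d=(M3−M2)/(6·2)=-151/1074, b=Δ2−h2·(2M2+M3)/6=-637/1074
seg 3: a=-3, c=M3/2=-277/537, d=(M4−M3)/(6·1)=521/1074, b=Δ3−h3·(2M3+M4)/6=-347/358
seg 4: a=-4, c=M4/2=1009/1074, d=(M5−M4)/(6·3)=-1009/9666, b=Δ4−h4·(2M4+M5)/6=-293/537
t_q=9/2 → seg 1, τ=3/2; S=0+91/537·τ+-625/1074·τ²+977/9666·τ³=-2045/2864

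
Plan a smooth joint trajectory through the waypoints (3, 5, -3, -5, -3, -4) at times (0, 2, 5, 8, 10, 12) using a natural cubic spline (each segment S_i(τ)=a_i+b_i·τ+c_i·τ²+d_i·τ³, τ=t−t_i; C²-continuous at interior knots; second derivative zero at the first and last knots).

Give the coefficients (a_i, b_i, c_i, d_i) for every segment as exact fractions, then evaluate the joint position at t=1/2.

Δ: Δ0=1, Δ1=-8/3, Δ2=-2/3, Δ3=1, Δ4=-1/2
row 1: diag=10, rhs=-22; c'=3/10, d'=-11/5
row 2: denom=12−3·3/10=111/10; d'=(12−3·-11/5)/(111/10)=62/37
row 3: denom=10−3·10/37=340/37; d'=(10−3·62/37)/(340/37)=46/85
row 4: denom=8−2·37/170=643/85; d'=(-9−2·46/85)/(643/85)=-857/643
back: M4=-857/643
back: M3=46/85−37/170·-857/643=1069/1286
back: M2=62/37−10/37·1069/1286=933/643
back: M1=-11/5−3/10·933/643=-3389/1286
M: M0=0, M1=-3389/1286, M2=933/643, M3=1069/1286, M4=-857/643, M5=0
seg 0: a=3, c=M0/2=0, d=(M1−M0)/(6·2)=-3389/15432, b=Δ0−h0·(2M0+M1)/6=7247/3858
seg 1: a=5, c=M1/2=-3389/2572, d=(M2−M1)/(6·3)=5255/23148, b=Δ1−h1·(2M1+M2)/6=-1460/1929
seg 2: a=-3, c=M2/2=933/1286, d=(M3−M2)/(6·3)=-797/23148, b=Δ2−h2·(2M2+M3)/6=-19547/7716
seg 3: a=-5, c=M3/2=1069/2572, d=(M4−M3)/(6·2)=-2783/15432, b=Δ3−h3·(2M3+M4)/6=1717/1929
seg 4: a=-3, c=M4/2=-857/1286, d=(M5−M4)/(6·2)=857/7716, b=Δ4−h4·(2M4+M5)/6=1499/3858
t_q=1/2 → seg 0, τ=1/2; S=3+7247/3858·τ+0·τ²+-3389/15432·τ³=160977/41152

  seg 0: a=3 b=7247/3858 c=0 d=-3389/15432
  seg 1: a=5 b=-1460/1929 c=-3389/2572 d=5255/23148
  seg 2: a=-3 b=-19547/7716 c=933/1286 d=-797/23148
  seg 3: a=-5 b=1717/1929 c=1069/2572 d=-2783/15432
  seg 4: a=-3 b=1499/3858 c=-857/1286 d=857/7716
S(1/2) = 160977/41152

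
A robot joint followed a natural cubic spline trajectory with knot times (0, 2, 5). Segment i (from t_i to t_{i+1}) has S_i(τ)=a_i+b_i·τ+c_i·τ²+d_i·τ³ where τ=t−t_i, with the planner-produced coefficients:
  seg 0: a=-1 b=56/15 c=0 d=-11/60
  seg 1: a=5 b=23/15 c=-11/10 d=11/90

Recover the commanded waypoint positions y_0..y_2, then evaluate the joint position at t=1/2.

y_0 = S_0(0) = a_0 = -1
y_1 = S_1(0) = a_1 = 5
y_2 = S_1(3) = 3
t_q=1/2 is in segment 0 (τ=1/2); S_0(τ)=27/32

y_0=-1 y_1=5 y_2=3
S(1/2) = 27/32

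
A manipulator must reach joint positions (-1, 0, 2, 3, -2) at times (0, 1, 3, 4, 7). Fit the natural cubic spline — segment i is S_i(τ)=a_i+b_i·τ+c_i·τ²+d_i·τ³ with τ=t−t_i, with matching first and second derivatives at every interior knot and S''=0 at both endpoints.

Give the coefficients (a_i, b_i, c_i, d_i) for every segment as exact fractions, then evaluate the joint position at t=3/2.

Δ: Δ0=1, Δ1=1, Δ2=1, Δ3=-5/3
row 1: diag=6, rhs=0; c'=1/3, d'=0
row 2: denom=6−2·1/3=16/3; d'=(0−2·0)/(16/3)=0
row 3: denom=8−1·3/16=125/16; d'=(-16−1·0)/(125/16)=-256/125
back: M3=-256/125
back: M2=0−3/16·-256/125=48/125
back: M1=0−1/3·48/125=-16/125
M: M0=0, M1=-16/125, M2=48/125, M3=-256/125, M4=0
seg 0: a=-1, c=M0/2=0, d=(M1−M0)/(6·1)=-8/375, b=Δ0−h0·(2M0+M1)/6=383/375
seg 1: a=0, c=M1/2=-8/125, d=(M2−M1)/(6·2)=16/375, b=Δ1−h1·(2M1+M2)/6=359/375
seg 2: a=2, c=M2/2=24/125, d=(M3−M2)/(6·1)=-152/375, b=Δ2−h2·(2M2+M3)/6=91/75
seg 3: a=3, c=M3/2=-128/125, d=(M4−M3)/(6·3)=128/1125, b=Δ3−h3·(2M3+M4)/6=143/375
t_q=3/2 → seg 1, τ=1/2; S=0+359/375·τ+-8/125·τ²+16/375·τ³=117/250

  seg 0: a=-1 b=383/375 c=0 d=-8/375
  seg 1: a=0 b=359/375 c=-8/125 d=16/375
  seg 2: a=2 b=91/75 c=24/125 d=-152/375
  seg 3: a=3 b=143/375 c=-128/125 d=128/1125
S(3/2) = 117/250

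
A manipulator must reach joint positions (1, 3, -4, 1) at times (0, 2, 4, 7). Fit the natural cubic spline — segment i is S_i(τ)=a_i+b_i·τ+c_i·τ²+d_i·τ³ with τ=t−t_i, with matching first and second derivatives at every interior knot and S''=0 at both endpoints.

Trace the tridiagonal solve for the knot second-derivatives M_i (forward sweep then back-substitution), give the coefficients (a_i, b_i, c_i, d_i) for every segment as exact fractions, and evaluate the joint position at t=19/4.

  seg 0: a=1 b=140/57 c=0 d=-83/228
  seg 1: a=3 b=-109/57 c=-83/38 d=317/456
  seg 2: a=-4 b=-263/114 c=151/76 d=-151/684
S(19/4) = -22889/4864

Δ: Δ0=1, Δ1=-7/2, Δ2=5/3
row 1: diag=8, rhs=-27; c'=1/4, d'=-27/8
row 2: denom=10−2·1/4=19/2; d'=(31−2·-27/8)/(19/2)=151/38
back: M2=151/38
back: M1=-27/8−1/4·151/38=-83/19
M: M0=0, M1=-83/19, M2=151/38, M3=0
seg 0: a=1, c=M0/2=0, d=(M1−M0)/(6·2)=-83/228, b=Δ0−h0·(2M0+M1)/6=140/57
seg 1: a=3, c=M1/2=-83/38, d=(M2−M1)/(6·2)=317/456, b=Δ1−h1·(2M1+M2)/6=-109/57
seg 2: a=-4, c=M2/2=151/76, d=(M3−M2)/(6·3)=-151/684, b=Δ2−h2·(2M2+M3)/6=-263/114
t_q=19/4 → seg 2, τ=3/4; S=-4+-263/114·τ+151/76·τ²+-151/684·τ³=-22889/4864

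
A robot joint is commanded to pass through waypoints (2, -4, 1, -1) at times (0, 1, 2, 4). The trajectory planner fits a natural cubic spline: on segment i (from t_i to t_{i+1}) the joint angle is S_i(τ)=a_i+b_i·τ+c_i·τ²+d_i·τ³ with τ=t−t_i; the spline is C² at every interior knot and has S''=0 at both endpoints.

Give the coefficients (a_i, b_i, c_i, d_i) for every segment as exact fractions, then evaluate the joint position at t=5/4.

Δ: Δ0=-6, Δ1=5, Δ2=-1
row 1: diag=4, rhs=66; c'=1/4, d'=33/2
row 2: denom=6−1·1/4=23/4; d'=(-36−1·33/2)/(23/4)=-210/23
back: M2=-210/23
back: M1=33/2−1/4·-210/23=432/23
M: M0=0, M1=432/23, M2=-210/23, M3=0
seg 0: a=2, c=M0/2=0, d=(M1−M0)/(6·1)=72/23, b=Δ0−h0·(2M0+M1)/6=-210/23
seg 1: a=-4, c=M1/2=216/23, d=(M2−M1)/(6·1)=-107/23, b=Δ1−h1·(2M1+M2)/6=6/23
seg 2: a=1, c=M2/2=-105/23, d=(M3−M2)/(6·2)=35/46, b=Δ2−h2·(2M2+M3)/6=117/23
t_q=5/4 → seg 1, τ=1/4; S=-4+6/23·τ+216/23·τ²+-107/23·τ³=-5035/1472

  seg 0: a=2 b=-210/23 c=0 d=72/23
  seg 1: a=-4 b=6/23 c=216/23 d=-107/23
  seg 2: a=1 b=117/23 c=-105/23 d=35/46
S(5/4) = -5035/1472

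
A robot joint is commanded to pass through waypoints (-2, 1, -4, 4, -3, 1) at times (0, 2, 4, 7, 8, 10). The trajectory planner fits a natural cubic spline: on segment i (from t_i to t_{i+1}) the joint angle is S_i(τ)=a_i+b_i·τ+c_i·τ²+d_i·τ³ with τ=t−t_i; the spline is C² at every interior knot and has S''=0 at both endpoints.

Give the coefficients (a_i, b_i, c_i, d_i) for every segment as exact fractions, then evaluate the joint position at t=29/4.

  seg 0: a=-2 b=1472/471 c=0 d=-1531/3768
  seg 1: a=1 b=-1649/942 c=-1531/628 d=3887/3768
  seg 2: a=-4 b=413/471 c=589/157 d=-1486/1413
  seg 3: a=4 b=-2359/471 c=-897/157 d=1753/471
  seg 4: a=-3 b=-2482/471 c=856/157 d=-428/471
S(29/4) = 24607/10048

Δ: Δ0=3/2, Δ1=-5/2, Δ2=8/3, Δ3=-7, Δ4=2
row 1: diag=8, rhs=-24; c'=1/4, d'=-3
row 2: denom=10−2·1/4=19/2; d'=(31−2·-3)/(19/2)=74/19
row 3: denom=8−3·6/19=134/19; d'=(-58−3·74/19)/(134/19)=-662/67
row 4: denom=6−1·19/134=785/134; d'=(54−1·-662/67)/(785/134)=1712/157
back: M4=1712/157
back: M3=-662/67−19/134·1712/157=-1794/157
back: M2=74/19−6/19·-1794/157=1178/157
back: M1=-3−1/4·1178/157=-1531/314
M: M0=0, M1=-1531/314, M2=1178/157, M3=-1794/157, M4=1712/157, M5=0
seg 0: a=-2, c=M0/2=0, d=(M1−M0)/(6·2)=-1531/3768, b=Δ0−h0·(2M0+M1)/6=1472/471
seg 1: a=1, c=M1/2=-1531/628, d=(M2−M1)/(6·2)=3887/3768, b=Δ1−h1·(2M1+M2)/6=-1649/942
seg 2: a=-4, c=M2/2=589/157, d=(M3−M2)/(6·3)=-1486/1413, b=Δ2−h2·(2M2+M3)/6=413/471
seg 3: a=4, c=M3/2=-897/157, d=(M4−M3)/(6·1)=1753/471, b=Δ3−h3·(2M3+M4)/6=-2359/471
seg 4: a=-3, c=M4/2=856/157, d=(M5−M4)/(6·2)=-428/471, b=Δ4−h4·(2M4+M5)/6=-2482/471
t_q=29/4 → seg 3, τ=1/4; S=4+-2359/471·τ+-897/157·τ²+1753/471·τ³=24607/10048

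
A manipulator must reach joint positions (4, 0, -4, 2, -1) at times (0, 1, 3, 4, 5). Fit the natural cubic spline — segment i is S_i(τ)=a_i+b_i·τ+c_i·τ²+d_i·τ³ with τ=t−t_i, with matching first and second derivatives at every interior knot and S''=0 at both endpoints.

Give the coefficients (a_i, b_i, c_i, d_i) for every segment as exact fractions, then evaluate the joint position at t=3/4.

  seg 0: a=4 b=-226/61 c=0 d=-18/61
  seg 1: a=0 b=-280/61 c=-54/61 d=133/122
  seg 2: a=-4 b=302/61 c=345/61 d=-281/61
  seg 3: a=2 b=149/61 c=-498/61 d=166/61
S(3/4) = 2141/1952

Δ: Δ0=-4, Δ1=-2, Δ2=6, Δ3=-3
row 1: diag=6, rhs=12; c'=1/3, d'=2
row 2: denom=6−2·1/3=16/3; d'=(48−2·2)/(16/3)=33/4
row 3: denom=4−1·3/16=61/16; d'=(-54−1·33/4)/(61/16)=-996/61
back: M3=-996/61
back: M2=33/4−3/16·-996/61=690/61
back: M1=2−1/3·690/61=-108/61
M: M0=0, M1=-108/61, M2=690/61, M3=-996/61, M4=0
seg 0: a=4, c=M0/2=0, d=(M1−M0)/(6·1)=-18/61, b=Δ0−h0·(2M0+M1)/6=-226/61
seg 1: a=0, c=M1/2=-54/61, d=(M2−M1)/(6·2)=133/122, b=Δ1−h1·(2M1+M2)/6=-280/61
seg 2: a=-4, c=M2/2=345/61, d=(M3−M2)/(6·1)=-281/61, b=Δ2−h2·(2M2+M3)/6=302/61
seg 3: a=2, c=M3/2=-498/61, d=(M4−M3)/(6·1)=166/61, b=Δ3−h3·(2M3+M4)/6=149/61
t_q=3/4 → seg 0, τ=3/4; S=4+-226/61·τ+0·τ²+-18/61·τ³=2141/1952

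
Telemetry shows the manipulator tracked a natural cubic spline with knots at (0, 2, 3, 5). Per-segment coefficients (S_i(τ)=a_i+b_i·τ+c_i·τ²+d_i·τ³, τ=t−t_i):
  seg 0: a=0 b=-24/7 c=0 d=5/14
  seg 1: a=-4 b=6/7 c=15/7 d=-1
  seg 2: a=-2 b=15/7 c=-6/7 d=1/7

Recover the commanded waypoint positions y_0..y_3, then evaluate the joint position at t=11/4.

y_0 = S_0(0) = a_0 = 0
y_1 = S_1(0) = a_1 = -4
y_2 = S_2(0) = a_2 = -2
y_3 = S_2(2) = 0
t_q=11/4 is in segment 1 (τ=3/4); S_1(τ)=-1153/448

y_0=0 y_1=-4 y_2=-2 y_3=0
S(11/4) = -1153/448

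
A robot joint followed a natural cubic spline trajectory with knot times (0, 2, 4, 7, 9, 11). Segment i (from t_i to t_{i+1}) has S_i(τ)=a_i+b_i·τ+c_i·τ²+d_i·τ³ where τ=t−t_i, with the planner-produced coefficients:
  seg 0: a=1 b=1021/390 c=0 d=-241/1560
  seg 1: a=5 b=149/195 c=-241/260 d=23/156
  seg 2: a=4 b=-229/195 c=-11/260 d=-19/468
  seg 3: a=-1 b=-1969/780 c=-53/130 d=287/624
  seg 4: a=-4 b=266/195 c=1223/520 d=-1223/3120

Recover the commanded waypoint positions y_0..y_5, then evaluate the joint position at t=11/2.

y_0=1 y_1=5 y_2=4 y_3=-1 y_4=-4 y_5=5
S(11/2) = 321/160

y_0 = S_0(0) = a_0 = 1
y_1 = S_1(0) = a_1 = 5
y_2 = S_2(0) = a_2 = 4
y_3 = S_3(0) = a_3 = -1
y_4 = S_4(0) = a_4 = -4
y_5 = S_4(2) = 5
t_q=11/2 is in segment 2 (τ=3/2); S_2(τ)=321/160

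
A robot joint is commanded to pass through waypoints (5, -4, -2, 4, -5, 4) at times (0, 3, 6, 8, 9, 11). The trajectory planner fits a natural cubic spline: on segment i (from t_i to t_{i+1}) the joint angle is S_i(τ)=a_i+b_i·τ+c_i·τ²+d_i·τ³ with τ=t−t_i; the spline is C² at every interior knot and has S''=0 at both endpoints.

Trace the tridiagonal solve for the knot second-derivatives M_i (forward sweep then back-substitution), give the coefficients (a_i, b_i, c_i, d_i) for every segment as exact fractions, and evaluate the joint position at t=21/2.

  seg 0: a=5 b=-12103/3597 c=0 d=1312/32373
  seg 1: a=-4 b=-8167/3597 c=1312/3597 d=6629/32373
  seg 2: a=-2 b=19592/3597 c=2647/1199 d=-24683/14388
  seg 3: a=4 b=-2063/327 c=-19389/2398 d=38807/7194
  seg 4: a=-5 b=-45299/7194 c=9709/1199 d=-9709/7194
S(21/2) = -14973/19184

Δ: Δ0=-3, Δ1=2/3, Δ2=3, Δ3=-9, Δ4=9/2
row 1: diag=12, rhs=22; c'=1/4, d'=11/6
row 2: denom=10−3·1/4=37/4; d'=(14−3·11/6)/(37/4)=34/37
row 3: denom=6−2·8/37=206/37; d'=(-72−2·34/37)/(206/37)=-1366/103
row 4: denom=6−1·37/206=1199/206; d'=(81−1·-1366/103)/(1199/206)=19418/1199
back: M4=19418/1199
back: M3=-1366/103−37/206·19418/1199=-19389/1199
back: M2=34/37−8/37·-19389/1199=5294/1199
back: M1=11/6−1/4·5294/1199=2624/3597
M: M0=0, M1=2624/3597, M2=5294/1199, M3=-19389/1199, M4=19418/1199, M5=0
seg 0: a=5, c=M0/2=0, d=(M1−M0)/(6·3)=1312/32373, b=Δ0−h0·(2M0+M1)/6=-12103/3597
seg 1: a=-4, c=M1/2=1312/3597, d=(M2−M1)/(6·3)=6629/32373, b=Δ1−h1·(2M1+M2)/6=-8167/3597
seg 2: a=-2, c=M2/2=2647/1199, d=(M3−M2)/(6·2)=-24683/14388, b=Δ2−h2·(2M2+M3)/6=19592/3597
seg 3: a=4, c=M3/2=-19389/2398, d=(M4−M3)/(6·1)=38807/7194, b=Δ3−h3·(2M3+M4)/6=-2063/327
seg 4: a=-5, c=M4/2=9709/1199, d=(M5−M4)/(6·2)=-9709/7194, b=Δ4−h4·(2M4+M5)/6=-45299/7194
t_q=21/2 → seg 4, τ=3/2; S=-5+-45299/7194·τ+9709/1199·τ²+-9709/7194·τ³=-14973/19184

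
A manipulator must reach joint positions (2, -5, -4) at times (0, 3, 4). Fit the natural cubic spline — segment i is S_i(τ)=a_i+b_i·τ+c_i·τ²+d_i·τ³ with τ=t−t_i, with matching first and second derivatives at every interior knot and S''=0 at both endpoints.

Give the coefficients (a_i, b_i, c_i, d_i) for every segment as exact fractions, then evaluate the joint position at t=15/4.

  seg 0: a=2 b=-43/12 c=0 d=5/36
  seg 1: a=-5 b=1/6 c=5/4 d=-5/12
S(15/4) = -1113/256

Δ: Δ0=-7/3, Δ1=1
row 1: diag=8, rhs=20; c'=1/8, d'=5/2
back: M1=5/2
M: M0=0, M1=5/2, M2=0
seg 0: a=2, c=M0/2=0, d=(M1−M0)/(6·3)=5/36, b=Δ0−h0·(2M0+M1)/6=-43/12
seg 1: a=-5, c=M1/2=5/4, d=(M2−M1)/(6·1)=-5/12, b=Δ1−h1·(2M1+M2)/6=1/6
t_q=15/4 → seg 1, τ=3/4; S=-5+1/6·τ+5/4·τ²+-5/12·τ³=-1113/256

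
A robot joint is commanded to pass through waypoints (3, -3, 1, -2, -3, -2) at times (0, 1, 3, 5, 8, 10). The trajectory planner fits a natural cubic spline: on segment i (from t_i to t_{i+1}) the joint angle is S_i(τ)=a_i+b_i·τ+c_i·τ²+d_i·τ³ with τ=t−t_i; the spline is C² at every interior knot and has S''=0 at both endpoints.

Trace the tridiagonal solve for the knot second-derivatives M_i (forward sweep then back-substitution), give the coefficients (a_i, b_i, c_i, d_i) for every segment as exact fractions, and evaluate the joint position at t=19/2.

Δ: Δ0=-6, Δ1=2, Δ2=-3/2, Δ3=-1/3, Δ4=1/2
row 1: diag=6, rhs=48; c'=1/3, d'=8
row 2: denom=8−2·1/3=22/3; d'=(-21−2·8)/(22/3)=-111/22
row 3: denom=10−2·3/11=104/11; d'=(7−2·-111/22)/(104/11)=47/26
row 4: denom=10−3·33/104=941/104; d'=(5−3·47/26)/(941/104)=-44/941
back: M4=-44/941
back: M3=47/26−33/104·-44/941=1715/941
back: M2=-111/22−3/11·1715/941=-10431/1882
back: M1=8−1/3·-10431/1882=18533/1882
M: M0=0, M1=18533/1882, M2=-10431/1882, M3=1715/941, M4=-44/941, M5=0
seg 0: a=3, c=M0/2=0, d=(M1−M0)/(6·1)=18533/11292, b=Δ0−h0·(2M0+M1)/6=-86285/11292
seg 1: a=-3, c=M1/2=18533/3764, d=(M2−M1)/(6·2)=-7241/5646, b=Δ1−h1·(2M1+M2)/6=-15343/5646
seg 2: a=1, c=M2/2=-10431/3764, d=(M3−M2)/(6·2)=13861/22584, b=Δ2−h2·(2M2+M3)/6=8963/5646
seg 3: a=-2, c=M3/2=1715/1882, d=(M4−M3)/(6·3)=-1759/16938, b=Δ3−h3·(2M3+M4)/6=-6020/2823
seg 4: a=-3, c=M4/2=-22/941, d=(M5−M4)/(6·2)=11/2823, b=Δ4−h4·(2M4+M5)/6=2999/5646
t_q=19/2 → seg 4, τ=3/2; S=-3+2999/5646·τ+-22/941·τ²+11/2823·τ³=-16883/7528

  seg 0: a=3 b=-86285/11292 c=0 d=18533/11292
  seg 1: a=-3 b=-15343/5646 c=18533/3764 d=-7241/5646
  seg 2: a=1 b=8963/5646 c=-10431/3764 d=13861/22584
  seg 3: a=-2 b=-6020/2823 c=1715/1882 d=-1759/16938
  seg 4: a=-3 b=2999/5646 c=-22/941 d=11/2823
S(19/2) = -16883/7528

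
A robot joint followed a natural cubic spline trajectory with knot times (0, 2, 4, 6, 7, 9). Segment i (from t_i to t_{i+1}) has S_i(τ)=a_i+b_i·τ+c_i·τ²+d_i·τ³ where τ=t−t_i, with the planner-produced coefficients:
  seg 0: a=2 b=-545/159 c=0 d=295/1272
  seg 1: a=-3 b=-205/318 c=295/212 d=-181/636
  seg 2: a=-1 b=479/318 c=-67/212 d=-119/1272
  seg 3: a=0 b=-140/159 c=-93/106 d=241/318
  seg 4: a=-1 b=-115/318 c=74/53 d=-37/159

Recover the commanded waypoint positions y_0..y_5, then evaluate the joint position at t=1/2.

y_0 = S_0(0) = a_0 = 2
y_1 = S_1(0) = a_1 = -3
y_2 = S_2(0) = a_2 = -1
y_3 = S_3(0) = a_3 = 0
y_4 = S_4(0) = a_4 = -1
y_5 = S_4(2) = 2
t_q=1/2 is in segment 0 (τ=1/2); S_0(τ)=1069/3392

y_0=2 y_1=-3 y_2=-1 y_3=0 y_4=-1 y_5=2
S(1/2) = 1069/3392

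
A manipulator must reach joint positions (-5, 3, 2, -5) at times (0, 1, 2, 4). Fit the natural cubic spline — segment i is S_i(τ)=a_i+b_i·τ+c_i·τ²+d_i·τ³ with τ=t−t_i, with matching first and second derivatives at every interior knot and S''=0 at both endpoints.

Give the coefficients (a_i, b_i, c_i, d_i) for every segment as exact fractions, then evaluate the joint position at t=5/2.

Δ: Δ0=8, Δ1=-1, Δ2=-7/2
row 1: diag=4, rhs=-54; c'=1/4, d'=-27/2
row 2: denom=6−1·1/4=23/4; d'=(-15−1·-27/2)/(23/4)=-6/23
back: M2=-6/23
back: M1=-27/2−1/4·-6/23=-309/23
M: M0=0, M1=-309/23, M2=-6/23, M3=0
seg 0: a=-5, c=M0/2=0, d=(M1−M0)/(6·1)=-103/46, b=Δ0−h0·(2M0+M1)/6=471/46
seg 1: a=3, c=M1/2=-309/46, d=(M2−M1)/(6·1)=101/46, b=Δ1−h1·(2M1+M2)/6=81/23
seg 2: a=2, c=M2/2=-3/23, d=(M3−M2)/(6·2)=1/46, b=Δ2−h2·(2M2+M3)/6=-153/46
t_q=5/2 → seg 2, τ=1/2; S=2+-153/46·τ+-3/23·τ²+1/46·τ³=113/368

  seg 0: a=-5 b=471/46 c=0 d=-103/46
  seg 1: a=3 b=81/23 c=-309/46 d=101/46
  seg 2: a=2 b=-153/46 c=-3/23 d=1/46
S(5/2) = 113/368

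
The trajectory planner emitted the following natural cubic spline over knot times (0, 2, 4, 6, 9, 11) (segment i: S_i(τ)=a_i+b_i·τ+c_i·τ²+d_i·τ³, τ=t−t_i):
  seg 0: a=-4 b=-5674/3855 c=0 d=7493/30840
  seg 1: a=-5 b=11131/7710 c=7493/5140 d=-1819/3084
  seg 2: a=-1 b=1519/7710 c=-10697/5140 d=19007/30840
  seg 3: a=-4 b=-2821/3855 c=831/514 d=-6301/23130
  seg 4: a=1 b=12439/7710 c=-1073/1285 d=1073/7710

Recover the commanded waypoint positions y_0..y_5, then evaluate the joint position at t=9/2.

y_0=-4 y_1=-5 y_2=-1 y_3=-4 y_4=1 y_5=2
S(9/2) = -110591/82240

y_0 = S_0(0) = a_0 = -4
y_1 = S_1(0) = a_1 = -5
y_2 = S_2(0) = a_2 = -1
y_3 = S_3(0) = a_3 = -4
y_4 = S_4(0) = a_4 = 1
y_5 = S_4(2) = 2
t_q=9/2 is in segment 2 (τ=1/2); S_2(τ)=-110591/82240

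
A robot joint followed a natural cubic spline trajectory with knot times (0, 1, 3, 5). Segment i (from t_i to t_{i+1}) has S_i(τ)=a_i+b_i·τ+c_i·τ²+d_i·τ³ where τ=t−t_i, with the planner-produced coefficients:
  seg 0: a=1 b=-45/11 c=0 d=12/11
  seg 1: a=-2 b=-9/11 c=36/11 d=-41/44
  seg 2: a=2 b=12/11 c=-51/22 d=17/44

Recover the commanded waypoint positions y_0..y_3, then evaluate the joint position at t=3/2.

y_0=1 y_1=-2 y_2=2 y_3=-2
S(3/2) = -601/352

y_0 = S_0(0) = a_0 = 1
y_1 = S_1(0) = a_1 = -2
y_2 = S_2(0) = a_2 = 2
y_3 = S_2(2) = -2
t_q=3/2 is in segment 1 (τ=1/2); S_1(τ)=-601/352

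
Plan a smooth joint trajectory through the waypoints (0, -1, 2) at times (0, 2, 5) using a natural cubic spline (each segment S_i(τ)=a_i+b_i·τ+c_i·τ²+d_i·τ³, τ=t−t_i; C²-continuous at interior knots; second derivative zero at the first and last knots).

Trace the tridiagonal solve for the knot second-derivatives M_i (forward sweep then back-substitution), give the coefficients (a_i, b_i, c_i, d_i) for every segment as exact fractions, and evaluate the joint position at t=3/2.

Δ: Δ0=-1/2, Δ1=1
row 1: diag=10, rhs=9; c'=3/10, d'=9/10
back: M1=9/10
M: M0=0, M1=9/10, M2=0
seg 0: a=0, c=M0/2=0, d=(M1−M0)/(6·2)=3/40, b=Δ0−h0·(2M0+M1)/6=-4/5
seg 1: a=-1, c=M1/2=9/20, d=(M2−M1)/(6·3)=-1/20, b=Δ1−h1·(2M1+M2)/6=1/10
t_q=3/2 → seg 0, τ=3/2; S=0+-4/5·τ+0·τ²+3/40·τ³=-303/320

  seg 0: a=0 b=-4/5 c=0 d=3/40
  seg 1: a=-1 b=1/10 c=9/20 d=-1/20
S(3/2) = -303/320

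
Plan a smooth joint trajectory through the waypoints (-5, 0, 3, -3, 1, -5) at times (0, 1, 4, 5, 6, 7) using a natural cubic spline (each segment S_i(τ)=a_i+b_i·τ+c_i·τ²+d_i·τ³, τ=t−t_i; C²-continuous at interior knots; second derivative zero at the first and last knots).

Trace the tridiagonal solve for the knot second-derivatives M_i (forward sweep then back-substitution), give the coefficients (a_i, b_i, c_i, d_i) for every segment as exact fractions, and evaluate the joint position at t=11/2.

Δ: Δ0=5, Δ1=1, Δ2=-6, Δ3=4, Δ4=-6
row 1: diag=8, rhs=-24; c'=3/8, d'=-3
row 2: denom=8−3·3/8=55/8; d'=(-42−3·-3)/(55/8)=-24/5
row 3: denom=4−1·8/55=212/55; d'=(60−1·-24/5)/(212/55)=891/53
row 4: denom=4−1·55/212=793/212; d'=(-60−1·891/53)/(793/212)=-16284/793
back: M4=-16284/793
back: M3=891/53−55/212·-16284/793=17556/793
back: M2=-24/5−8/55·17556/793=-6360/793
back: M1=-3−3/8·-6360/793=6/793
M: M0=0, M1=6/793, M2=-6360/793, M3=17556/793, M4=-16284/793, M5=0
seg 0: a=-5, c=M0/2=0, d=(M1−M0)/(6·1)=1/793, b=Δ0−h0·(2M0+M1)/6=3964/793
seg 1: a=0, c=M1/2=3/793, d=(M2−M1)/(6·3)=-1061/2379, b=Δ1−h1·(2M1+M2)/6=3967/793
seg 2: a=3, c=M2/2=-3180/793, d=(M3−M2)/(6·1)=3986/793, b=Δ2−h2·(2M2+M3)/6=-428/61
seg 3: a=-3, c=M3/2=8778/793, d=(M4−M3)/(6·1)=-5640/793, b=Δ3−h3·(2M3+M4)/6=34/793
seg 4: a=1, c=M4/2=-8142/793, d=(M5−M4)/(6·1)=2714/793, b=Δ4−h4·(2M4+M5)/6=670/793
t_q=11/2 → seg 3, τ=1/2; S=-3+34/793·τ+8778/793·τ²+-5640/793·τ³=-1745/1586

  seg 0: a=-5 b=3964/793 c=0 d=1/793
  seg 1: a=0 b=3967/793 c=3/793 d=-1061/2379
  seg 2: a=3 b=-428/61 c=-3180/793 d=3986/793
  seg 3: a=-3 b=34/793 c=8778/793 d=-5640/793
  seg 4: a=1 b=670/793 c=-8142/793 d=2714/793
S(11/2) = -1745/1586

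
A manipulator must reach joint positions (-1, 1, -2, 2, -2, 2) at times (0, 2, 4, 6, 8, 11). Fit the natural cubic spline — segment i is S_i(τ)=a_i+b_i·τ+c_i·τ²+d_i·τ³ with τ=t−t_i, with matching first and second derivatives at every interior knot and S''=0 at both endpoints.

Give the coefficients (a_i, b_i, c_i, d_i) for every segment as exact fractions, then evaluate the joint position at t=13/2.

  seg 0: a=-1 b=1597/795 c=0 d=-401/1590
  seg 1: a=1 b=-809/795 c=-401/265 d=809/1272
  seg 2: a=-2 b=893/1590 c=2441/1060 d=-1259/1590
  seg 3: a=2 b=431/1590 c=-519/212 d=2087/3180
  seg 4: a=-2 b=-2617/1590 c=1579/1060 d=-1579/9540
S(13/2) = 2723/1696

Δ: Δ0=1, Δ1=-3/2, Δ2=2, Δ3=-2, Δ4=4/3
row 1: diag=8, rhs=-15; c'=1/4, d'=-15/8
row 2: denom=8−2·1/4=15/2; d'=(21−2·-15/8)/(15/2)=33/10
row 3: denom=8−2·4/15=112/15; d'=(-24−2·33/10)/(112/15)=-459/112
row 4: denom=10−2·15/56=265/28; d'=(20−2·-459/112)/(265/28)=1579/530
back: M4=1579/530
back: M3=-459/112−15/56·1579/530=-519/106
back: M2=33/10−4/15·-519/106=2441/530
back: M1=-15/8−1/4·2441/530=-802/265
M: M0=0, M1=-802/265, M2=2441/530, M3=-519/106, M4=1579/530, M5=0
seg 0: a=-1, c=M0/2=0, d=(M1−M0)/(6·2)=-401/1590, b=Δ0−h0·(2M0+M1)/6=1597/795
seg 1: a=1, c=M1/2=-401/265, d=(M2−M1)/(6·2)=809/1272, b=Δ1−h1·(2M1+M2)/6=-809/795
seg 2: a=-2, c=M2/2=2441/1060, d=(M3−M2)/(6·2)=-1259/1590, b=Δ2−h2·(2M2+M3)/6=893/1590
seg 3: a=2, c=M3/2=-519/212, d=(M4−M3)/(6·2)=2087/3180, b=Δ3−h3·(2M3+M4)/6=431/1590
seg 4: a=-2, c=M4/2=1579/1060, d=(M5−M4)/(6·3)=-1579/9540, b=Δ4−h4·(2M4+M5)/6=-2617/1590
t_q=13/2 → seg 3, τ=1/2; S=2+431/1590·τ+-519/212·τ²+2087/3180·τ³=2723/1696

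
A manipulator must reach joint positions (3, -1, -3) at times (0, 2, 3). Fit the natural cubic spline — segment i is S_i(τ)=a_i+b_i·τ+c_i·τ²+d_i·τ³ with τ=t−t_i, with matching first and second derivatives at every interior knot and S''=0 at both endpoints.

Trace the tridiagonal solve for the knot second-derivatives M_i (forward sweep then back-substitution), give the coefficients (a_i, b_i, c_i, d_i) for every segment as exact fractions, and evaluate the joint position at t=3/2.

  seg 0: a=3 b=-2 c=0 d=0
  seg 1: a=-1 b=-2 c=0 d=0
S(3/2) = 0

Δ: Δ0=-2, Δ1=-2
row 1: diag=6, rhs=0; c'=1/6, d'=0
back: M1=0
M: M0=0, M1=0, M2=0
seg 0: a=3, c=M0/2=0, d=(M1−M0)/(6·2)=0, b=Δ0−h0·(2M0+M1)/6=-2
seg 1: a=-1, c=M1/2=0, d=(M2−M1)/(6·1)=0, b=Δ1−h1·(2M1+M2)/6=-2
t_q=3/2 → seg 0, τ=3/2; S=3+-2·τ+0·τ²+0·τ³=0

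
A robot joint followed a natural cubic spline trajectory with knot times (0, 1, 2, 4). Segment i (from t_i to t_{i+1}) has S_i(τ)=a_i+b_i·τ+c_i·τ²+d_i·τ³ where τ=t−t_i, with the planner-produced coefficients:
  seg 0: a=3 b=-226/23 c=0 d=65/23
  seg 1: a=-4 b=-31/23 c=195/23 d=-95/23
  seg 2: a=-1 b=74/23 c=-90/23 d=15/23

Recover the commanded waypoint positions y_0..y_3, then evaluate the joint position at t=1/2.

y_0 = S_0(0) = a_0 = 3
y_1 = S_1(0) = a_1 = -4
y_2 = S_2(0) = a_2 = -1
y_3 = S_2(2) = -5
t_q=1/2 is in segment 0 (τ=1/2); S_0(τ)=-287/184

y_0=3 y_1=-4 y_2=-1 y_3=-5
S(1/2) = -287/184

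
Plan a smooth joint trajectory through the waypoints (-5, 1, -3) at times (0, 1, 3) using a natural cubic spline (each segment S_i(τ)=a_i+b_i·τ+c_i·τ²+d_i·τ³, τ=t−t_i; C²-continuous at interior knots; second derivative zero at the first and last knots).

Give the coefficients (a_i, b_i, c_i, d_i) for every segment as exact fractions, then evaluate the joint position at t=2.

Δ: Δ0=6, Δ1=-2
row 1: diag=6, rhs=-48; c'=1/3, d'=-8
back: M1=-8
M: M0=0, M1=-8, M2=0
seg 0: a=-5, c=M0/2=0, d=(M1−M0)/(6·1)=-4/3, b=Δ0−h0·(2M0+M1)/6=22/3
seg 1: a=1, c=M1/2=-4, d=(M2−M1)/(6·2)=2/3, b=Δ1−h1·(2M1+M2)/6=10/3
t_q=2 → seg 1, τ=1; S=1+10/3·τ+-4·τ²+2/3·τ³=1

  seg 0: a=-5 b=22/3 c=0 d=-4/3
  seg 1: a=1 b=10/3 c=-4 d=2/3
S(2) = 1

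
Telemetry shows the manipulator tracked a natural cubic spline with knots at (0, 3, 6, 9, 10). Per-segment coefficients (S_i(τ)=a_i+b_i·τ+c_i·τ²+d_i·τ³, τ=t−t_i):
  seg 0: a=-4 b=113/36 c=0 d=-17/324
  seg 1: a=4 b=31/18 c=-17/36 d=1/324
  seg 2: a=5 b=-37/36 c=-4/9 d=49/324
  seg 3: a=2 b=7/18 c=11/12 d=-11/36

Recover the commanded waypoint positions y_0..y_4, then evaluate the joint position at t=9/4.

y_0=-4 y_1=4 y_2=5 y_3=2 y_4=3
S(9/4) = 631/256

y_0 = S_0(0) = a_0 = -4
y_1 = S_1(0) = a_1 = 4
y_2 = S_2(0) = a_2 = 5
y_3 = S_3(0) = a_3 = 2
y_4 = S_3(1) = 3
t_q=9/4 is in segment 0 (τ=9/4); S_0(τ)=631/256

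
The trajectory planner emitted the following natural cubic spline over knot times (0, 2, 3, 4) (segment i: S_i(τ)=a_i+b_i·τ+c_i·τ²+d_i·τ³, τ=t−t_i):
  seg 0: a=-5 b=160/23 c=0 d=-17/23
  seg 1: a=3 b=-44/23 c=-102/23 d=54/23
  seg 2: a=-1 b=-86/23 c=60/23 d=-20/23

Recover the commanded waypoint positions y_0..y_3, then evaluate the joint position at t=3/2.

y_0=-5 y_1=3 y_2=-1 y_3=-3
S(3/2) = 541/184

y_0 = S_0(0) = a_0 = -5
y_1 = S_1(0) = a_1 = 3
y_2 = S_2(0) = a_2 = -1
y_3 = S_2(1) = -3
t_q=3/2 is in segment 0 (τ=3/2); S_0(τ)=541/184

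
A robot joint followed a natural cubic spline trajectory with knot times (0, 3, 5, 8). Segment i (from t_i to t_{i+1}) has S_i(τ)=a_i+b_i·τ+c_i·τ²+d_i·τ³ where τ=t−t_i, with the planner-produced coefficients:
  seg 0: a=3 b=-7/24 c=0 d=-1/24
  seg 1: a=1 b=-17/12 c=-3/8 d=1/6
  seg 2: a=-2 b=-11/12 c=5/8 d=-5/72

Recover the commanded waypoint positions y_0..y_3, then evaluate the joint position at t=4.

y_0=3 y_1=1 y_2=-2 y_3=-1
S(4) = -5/8

y_0 = S_0(0) = a_0 = 3
y_1 = S_1(0) = a_1 = 1
y_2 = S_2(0) = a_2 = -2
y_3 = S_2(3) = -1
t_q=4 is in segment 1 (τ=1); S_1(τ)=-5/8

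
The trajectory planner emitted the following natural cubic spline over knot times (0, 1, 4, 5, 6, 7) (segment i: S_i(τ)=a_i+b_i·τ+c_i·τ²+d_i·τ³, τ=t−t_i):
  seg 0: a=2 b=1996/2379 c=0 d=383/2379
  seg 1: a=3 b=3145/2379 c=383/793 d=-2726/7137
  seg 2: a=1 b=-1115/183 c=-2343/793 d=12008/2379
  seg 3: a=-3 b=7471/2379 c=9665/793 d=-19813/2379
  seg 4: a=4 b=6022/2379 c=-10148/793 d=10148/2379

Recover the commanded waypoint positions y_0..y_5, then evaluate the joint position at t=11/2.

y_0=2 y_1=3 y_2=1 y_3=-3 y_4=4 y_5=-2
S(11/2) = 3655/6344

y_0 = S_0(0) = a_0 = 2
y_1 = S_1(0) = a_1 = 3
y_2 = S_2(0) = a_2 = 1
y_3 = S_3(0) = a_3 = -3
y_4 = S_4(0) = a_4 = 4
y_5 = S_4(1) = -2
t_q=11/2 is in segment 3 (τ=1/2); S_3(τ)=3655/6344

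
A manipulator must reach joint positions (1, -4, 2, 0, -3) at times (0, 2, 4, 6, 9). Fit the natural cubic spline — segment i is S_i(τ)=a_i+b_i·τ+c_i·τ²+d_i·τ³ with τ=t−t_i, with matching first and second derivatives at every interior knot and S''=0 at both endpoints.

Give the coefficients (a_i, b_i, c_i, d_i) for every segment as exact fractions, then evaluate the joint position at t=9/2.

  seg 0: a=1 b=-302/71 c=0 d=249/568
  seg 1: a=-4 b=143/142 c=747/284 d=-58/71
  seg 2: a=2 b=245/142 c=-645/284 d=129/284
  seg 3: a=0 b=-271/142 c=129/284 d=-43/852
S(9/2) = 5343/2272

Δ: Δ0=-5/2, Δ1=3, Δ2=-1, Δ3=-1
row 1: diag=8, rhs=33; c'=1/4, d'=33/8
row 2: denom=8−2·1/4=15/2; d'=(-24−2·33/8)/(15/2)=-43/10
row 3: denom=10−2·4/15=142/15; d'=(0−2·-43/10)/(142/15)=129/142
back: M3=129/142
back: M2=-43/10−4/15·129/142=-645/142
back: M1=33/8−1/4·-645/142=747/142
M: M0=0, M1=747/142, M2=-645/142, M3=129/142, M4=0
seg 0: a=1, c=M0/2=0, d=(M1−M0)/(6·2)=249/568, b=Δ0−h0·(2M0+M1)/6=-302/71
seg 1: a=-4, c=M1/2=747/284, d=(M2−M1)/(6·2)=-58/71, b=Δ1−h1·(2M1+M2)/6=143/142
seg 2: a=2, c=M2/2=-645/284, d=(M3−M2)/(6·2)=129/284, b=Δ2−h2·(2M2+M3)/6=245/142
seg 3: a=0, c=M3/2=129/284, d=(M4−M3)/(6·3)=-43/852, b=Δ3−h3·(2M3+M4)/6=-271/142
t_q=9/2 → seg 2, τ=1/2; S=2+245/142·τ+-645/284·τ²+129/284·τ³=5343/2272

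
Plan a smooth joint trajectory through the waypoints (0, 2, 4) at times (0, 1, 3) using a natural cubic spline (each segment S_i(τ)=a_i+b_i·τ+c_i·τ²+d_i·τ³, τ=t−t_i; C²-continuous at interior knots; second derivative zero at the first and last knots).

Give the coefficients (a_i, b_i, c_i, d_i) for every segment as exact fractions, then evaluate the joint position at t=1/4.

  seg 0: a=0 b=13/6 c=0 d=-1/6
  seg 1: a=2 b=5/3 c=-1/2 d=1/12
S(1/4) = 69/128

Δ: Δ0=2, Δ1=1
row 1: diag=6, rhs=-6; c'=1/3, d'=-1
back: M1=-1
M: M0=0, M1=-1, M2=0
seg 0: a=0, c=M0/2=0, d=(M1−M0)/(6·1)=-1/6, b=Δ0−h0·(2M0+M1)/6=13/6
seg 1: a=2, c=M1/2=-1/2, d=(M2−M1)/(6·2)=1/12, b=Δ1−h1·(2M1+M2)/6=5/3
t_q=1/4 → seg 0, τ=1/4; S=0+13/6·τ+0·τ²+-1/6·τ³=69/128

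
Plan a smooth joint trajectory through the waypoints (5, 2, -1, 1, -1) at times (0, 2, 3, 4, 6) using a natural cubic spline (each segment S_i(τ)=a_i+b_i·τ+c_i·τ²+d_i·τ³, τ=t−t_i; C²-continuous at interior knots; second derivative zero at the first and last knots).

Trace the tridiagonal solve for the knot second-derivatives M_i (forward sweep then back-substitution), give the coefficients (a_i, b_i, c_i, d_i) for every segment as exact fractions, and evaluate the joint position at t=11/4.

  seg 0: a=5 b=-21/44 c=0 d=-45/176
  seg 1: a=2 b=-39/11 c=-135/88 d=183/88
  seg 2: a=-1 b=-3/8 c=207/44 d=-205/88
  seg 3: a=1 b=45/22 c=-201/88 d=67/176
S(11/4) = -3631/5632

Δ: Δ0=-3/2, Δ1=-3, Δ2=2, Δ3=-1
row 1: diag=6, rhs=-9; c'=1/6, d'=-3/2
row 2: denom=4−1·1/6=23/6; d'=(30−1·-3/2)/(23/6)=189/23
row 3: denom=6−1·6/23=132/23; d'=(-18−1·189/23)/(132/23)=-201/44
back: M3=-201/44
back: M2=189/23−6/23·-201/44=207/22
back: M1=-3/2−1/6·207/22=-135/44
M: M0=0, M1=-135/44, M2=207/22, M3=-201/44, M4=0
seg 0: a=5, c=M0/2=0, d=(M1−M0)/(6·2)=-45/176, b=Δ0−h0·(2M0+M1)/6=-21/44
seg 1: a=2, c=M1/2=-135/88, d=(M2−M1)/(6·1)=183/88, b=Δ1−h1·(2M1+M2)/6=-39/11
seg 2: a=-1, c=M2/2=207/44, d=(M3−M2)/(6·1)=-205/88, b=Δ2−h2·(2M2+M3)/6=-3/8
seg 3: a=1, c=M3/2=-201/88, d=(M4−M3)/(6·2)=67/176, b=Δ3−h3·(2M3+M4)/6=45/22
t_q=11/4 → seg 1, τ=3/4; S=2+-39/11·τ+-135/88·τ²+183/88·τ³=-3631/5632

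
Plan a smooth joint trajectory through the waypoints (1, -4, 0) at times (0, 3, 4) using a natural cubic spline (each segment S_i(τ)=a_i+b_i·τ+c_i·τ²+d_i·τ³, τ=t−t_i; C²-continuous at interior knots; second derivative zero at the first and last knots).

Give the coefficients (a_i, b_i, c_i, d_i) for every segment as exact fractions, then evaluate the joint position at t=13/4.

  seg 0: a=1 b=-91/24 c=0 d=17/72
  seg 1: a=-4 b=31/12 c=17/8 d=-17/24
S(13/4) = -1655/512

Δ: Δ0=-5/3, Δ1=4
row 1: diag=8, rhs=34; c'=1/8, d'=17/4
back: M1=17/4
M: M0=0, M1=17/4, M2=0
seg 0: a=1, c=M0/2=0, d=(M1−M0)/(6·3)=17/72, b=Δ0−h0·(2M0+M1)/6=-91/24
seg 1: a=-4, c=M1/2=17/8, d=(M2−M1)/(6·1)=-17/24, b=Δ1−h1·(2M1+M2)/6=31/12
t_q=13/4 → seg 1, τ=1/4; S=-4+31/12·τ+17/8·τ²+-17/24·τ³=-1655/512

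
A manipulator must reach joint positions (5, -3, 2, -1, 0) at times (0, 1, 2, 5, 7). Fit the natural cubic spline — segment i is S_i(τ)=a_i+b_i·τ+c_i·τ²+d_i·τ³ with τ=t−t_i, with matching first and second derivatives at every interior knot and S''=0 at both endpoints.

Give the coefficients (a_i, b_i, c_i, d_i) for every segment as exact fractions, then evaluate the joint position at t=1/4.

Δ: Δ0=-8, Δ1=5, Δ2=-1, Δ3=1/2
row 1: diag=4, rhs=78; c'=1/4, d'=39/2
row 2: denom=8−1·1/4=31/4; d'=(-36−1·39/2)/(31/4)=-222/31
row 3: denom=10−3·12/31=274/31; d'=(9−3·-222/31)/(274/31)=945/274
back: M3=945/274
back: M2=-222/31−12/31·945/274=-1164/137
back: M1=39/2−1/4·-1164/137=5925/274
M: M0=0, M1=5925/274, M2=-1164/137, M3=945/274, M4=0
seg 0: a=5, c=M0/2=0, d=(M1−M0)/(6·1)=1975/548, b=Δ0−h0·(2M0+M1)/6=-6359/548
seg 1: a=-3, c=M1/2=5925/548, d=(M2−M1)/(6·1)=-2751/548, b=Δ1−h1·(2M1+M2)/6=-217/274
seg 2: a=2, c=M2/2=-582/137, d=(M3−M2)/(6·3)=1091/1644, b=Δ2−h2·(2M2+M3)/6=3163/548
seg 3: a=-1, c=M3/2=945/548, d=(M4−M3)/(6·2)=-315/1096, b=Δ3−h3·(2M3+M4)/6=-493/274
t_q=1/4 → seg 0, τ=1/4; S=5+-6359/548·τ+0·τ²+1975/548·τ³=75591/35072

  seg 0: a=5 b=-6359/548 c=0 d=1975/548
  seg 1: a=-3 b=-217/274 c=5925/548 d=-2751/548
  seg 2: a=2 b=3163/548 c=-582/137 d=1091/1644
  seg 3: a=-1 b=-493/274 c=945/548 d=-315/1096
S(1/4) = 75591/35072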